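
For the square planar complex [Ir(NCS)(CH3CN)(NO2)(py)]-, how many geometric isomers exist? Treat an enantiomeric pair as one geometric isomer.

3

A square has two trans pairs of vertices; adjacent vertices are cis.
Systematic placement gives 3 geometric isomers: (CH3CN/NO2 trans, NCS/py trans); (CH3CN/py trans, NCS/NO2 trans); (CH3CN/NCS trans, NO2/py trans).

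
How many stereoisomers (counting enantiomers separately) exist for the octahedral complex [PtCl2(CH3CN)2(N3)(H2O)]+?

8

An octahedron has six vertices in three trans pairs; every non-trans pair is cis.
The distinct arrangements are (6 in all): Cl trans, CH3CN trans; Cl cis, CH3CN trans; Cl cis, CH3CN cis (3 arrangements, 2 chiral); Cl trans, CH3CN cis.
Of these, 2 lack any improper symmetry element and so occur as enantiomeric pairs, giving 6 + 2 = 8 stereoisomers in total.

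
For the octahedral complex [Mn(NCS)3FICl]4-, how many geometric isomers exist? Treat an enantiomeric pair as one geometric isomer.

Working through the distinct placements yields 4 geometric isomers: NCS mer (3 arrangements); NCS fac (chiral).

4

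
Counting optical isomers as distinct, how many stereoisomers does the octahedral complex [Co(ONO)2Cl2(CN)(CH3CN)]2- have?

8

There are 6 geometric isomers: ONO trans, Cl trans; ONO cis, Cl cis (3 arrangements, 2 chiral); ONO trans, Cl cis; ONO cis, Cl trans.
Of these, 2 lack any improper symmetry element and so occur as enantiomeric pairs, giving 6 + 2 = 8 stereoisomers in total.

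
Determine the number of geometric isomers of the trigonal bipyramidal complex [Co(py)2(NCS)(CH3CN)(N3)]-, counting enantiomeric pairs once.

Exhaustive case analysis gives 7 geometric isomers.

7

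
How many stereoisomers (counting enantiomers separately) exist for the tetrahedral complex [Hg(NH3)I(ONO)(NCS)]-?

In a tetrahedral complex all four positions are equivalent and every pair of ligands is adjacent — there is no cis/trans distinction.
Only one geometric arrangement is possible; it has no improper symmetry element, so it exists as a pair of enantiomers (2 stereoisomers).

2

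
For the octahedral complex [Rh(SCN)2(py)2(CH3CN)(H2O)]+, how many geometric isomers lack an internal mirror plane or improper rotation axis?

The six octahedral sites form three mutually perpendicular trans pairs.
There are 6 geometric isomers: SCN trans, py trans; SCN cis, py cis (3 arrangements, 2 chiral); SCN cis, py trans; SCN trans, py cis.
Of these, 2 lack any improper symmetry element and so occur as enantiomeric pairs, giving 6 + 2 = 8 stereoisomers in total.

2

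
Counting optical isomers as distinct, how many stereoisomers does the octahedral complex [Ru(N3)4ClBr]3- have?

In an octahedral complex each vertex has one trans partner and four cis neighbours.
There are 2 geometric isomers: Cl and Br mutually trans; Cl and Br mutually cis.
Each arrangement has an internal mirror plane or centre of symmetry, so none is chiral.

2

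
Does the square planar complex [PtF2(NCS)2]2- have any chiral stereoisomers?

Systematic placement gives 2 geometric isomers: F cis; F trans.
Each arrangement has an internal mirror plane or centre of symmetry, so none is chiral.

no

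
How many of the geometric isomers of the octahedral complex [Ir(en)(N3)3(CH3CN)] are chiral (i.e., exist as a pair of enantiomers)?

0

The six octahedral sites form three mutually perpendicular trans pairs.
Each en is bidentate and must span two cis positions.
Working through the distinct placements yields 2 geometric isomers: N3 fac; N3 mer.
Each arrangement has an internal mirror plane or centre of symmetry, so none is chiral.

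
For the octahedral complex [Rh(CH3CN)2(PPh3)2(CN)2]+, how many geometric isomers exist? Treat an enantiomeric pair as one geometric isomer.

Systematic placement gives 5 geometric isomers: CH3CN trans, PPh3 trans, CN trans; CH3CN trans, PPh3 cis, CN cis; CH3CN cis, PPh3 trans, CN cis; CH3CN cis, PPh3 cis, CN cis (chiral); CH3CN cis, PPh3 cis, CN trans.

5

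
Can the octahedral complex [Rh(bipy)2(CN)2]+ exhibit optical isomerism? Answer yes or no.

Each bipy is bidentate and must span two cis positions.
The distinct arrangements are (2 in all): CN trans; CN cis (chiral).
One of these lacks any improper symmetry element and so occurs as an enantiomeric pair, giving 2 + 1 = 3 stereoisomers in total.

yes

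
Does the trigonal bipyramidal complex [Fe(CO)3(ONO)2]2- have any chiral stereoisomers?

no

Working through the distinct placements yields 3 geometric isomers: ONO both equatorial; ONO one axial, one equatorial; ONO both axial.
Each arrangement has an internal mirror plane or centre of symmetry, so none is chiral.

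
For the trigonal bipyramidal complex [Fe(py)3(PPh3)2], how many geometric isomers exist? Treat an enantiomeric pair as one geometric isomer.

Systematic placement gives 3 geometric isomers: PPh3 both axial; PPh3 one axial, one equatorial; PPh3 both equatorial.

3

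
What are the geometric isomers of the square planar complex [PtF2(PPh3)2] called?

cis and trans

In a square planar complex each vertex has one trans partner and two cis neighbours.
Systematic placement gives 2 geometric isomers: F cis; F trans.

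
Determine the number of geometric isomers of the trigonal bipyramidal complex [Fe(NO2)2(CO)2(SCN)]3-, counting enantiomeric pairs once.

5

A trigonal bipyramid has two axial and three equatorial sites, which are chemically inequivalent.
Placing the ligands in turn and identifying arrangements related by rotation or reflection leaves 5 distinct geometric isomers.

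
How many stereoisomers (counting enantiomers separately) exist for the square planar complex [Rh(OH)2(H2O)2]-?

In a square planar complex each vertex has one trans partner and two cis neighbours.
The distinct arrangements are (2 in all): OH cis; OH trans.
Each arrangement has an internal mirror plane or centre of symmetry, so none is chiral.

2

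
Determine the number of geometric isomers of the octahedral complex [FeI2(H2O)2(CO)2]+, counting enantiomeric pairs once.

In an octahedral complex each vertex has one trans partner and four cis neighbours.
Working through the distinct placements yields 5 geometric isomers: I trans, H2O trans, CO trans; I cis, H2O cis, CO trans; I trans, H2O cis, CO cis; I cis, H2O cis, CO cis (chiral); I cis, H2O trans, CO cis.

5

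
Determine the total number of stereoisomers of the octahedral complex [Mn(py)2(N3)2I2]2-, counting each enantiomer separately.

The six octahedral sites form three mutually perpendicular trans pairs.
Working through the distinct placements yields 5 geometric isomers: py trans, N3 trans, I trans; py cis, N3 cis, I trans; py trans, N3 cis, I cis; py cis, N3 cis, I cis (chiral); py cis, N3 trans, I cis.
One of these lacks any improper symmetry element and so occurs as an enantiomeric pair, giving 5 + 1 = 6 stereoisomers in total.

6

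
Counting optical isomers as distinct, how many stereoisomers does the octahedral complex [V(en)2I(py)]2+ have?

3

In an octahedral complex each vertex has one trans partner and four cis neighbours.
Each en is bidentate and must span two cis positions.
There are 2 geometric isomers: I and py mutually cis (chiral); I and py mutually trans.
One of these lacks any improper symmetry element and so occurs as an enantiomeric pair, giving 2 + 1 = 3 stereoisomers in total.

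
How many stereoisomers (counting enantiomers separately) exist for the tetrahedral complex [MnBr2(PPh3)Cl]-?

In a tetrahedral complex all four positions are equivalent and every pair of ligands is adjacent — there is no cis/trans distinction.
Only one geometric arrangement is possible.

1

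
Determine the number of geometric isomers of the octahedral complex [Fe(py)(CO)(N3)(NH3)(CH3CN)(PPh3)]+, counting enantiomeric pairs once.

15

The six octahedral sites form three mutually perpendicular trans pairs.
Placing the ligands in turn and identifying arrangements related by rotation or reflection leaves 15 distinct geometric isomers.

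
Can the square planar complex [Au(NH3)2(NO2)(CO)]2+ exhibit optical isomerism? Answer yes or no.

no

In a square planar complex each vertex has one trans partner and two cis neighbours.
There are 2 geometric isomers: NH3 cis; NH3 trans.
Each arrangement has an internal mirror plane or centre of symmetry, so none is chiral.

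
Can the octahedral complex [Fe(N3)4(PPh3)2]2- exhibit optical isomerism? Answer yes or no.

no

The six octahedral sites form three mutually perpendicular trans pairs.
Systematic placement gives 2 geometric isomers: PPh3 trans; PPh3 cis.
Each arrangement has an internal mirror plane or centre of symmetry, so none is chiral.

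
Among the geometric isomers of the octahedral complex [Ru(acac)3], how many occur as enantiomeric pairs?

1

An octahedron has six vertices in three trans pairs; every non-trans pair is cis.
Each acac is bidentate and must span two cis positions.
Only one geometric arrangement is possible; it has no improper symmetry element, so it exists as a pair of enantiomers (2 stereoisomers).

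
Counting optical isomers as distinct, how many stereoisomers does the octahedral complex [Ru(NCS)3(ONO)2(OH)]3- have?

3

The six octahedral sites form three mutually perpendicular trans pairs.
The distinct arrangements are (3 in all): NCS mer, ONO trans; NCS mer, ONO cis; NCS fac, ONO cis.
Each arrangement has an internal mirror plane or centre of symmetry, so none is chiral.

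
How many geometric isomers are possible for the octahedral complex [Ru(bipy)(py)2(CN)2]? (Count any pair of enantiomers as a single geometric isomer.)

The six octahedral sites form three mutually perpendicular trans pairs.
Each bipy is bidentate and must span two cis positions.
Working through the distinct placements yields 3 geometric isomers: py cis, CN trans; py trans, CN cis; py cis, CN cis (chiral).

3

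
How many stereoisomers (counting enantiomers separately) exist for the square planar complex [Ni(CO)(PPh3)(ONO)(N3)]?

There are 3 geometric isomers: (CO/ONO trans, N3/PPh3 trans); (CO/PPh3 trans, N3/ONO trans); (CO/N3 trans, ONO/PPh3 trans).
Each arrangement has an internal mirror plane or centre of symmetry, so none is chiral.

3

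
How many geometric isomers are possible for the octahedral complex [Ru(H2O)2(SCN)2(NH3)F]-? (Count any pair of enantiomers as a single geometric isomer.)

The six octahedral sites form three mutually perpendicular trans pairs.
Systematic placement gives 6 geometric isomers: H2O cis, SCN trans; H2O cis, SCN cis (3 arrangements, 2 chiral); H2O trans, SCN trans; H2O trans, SCN cis.

6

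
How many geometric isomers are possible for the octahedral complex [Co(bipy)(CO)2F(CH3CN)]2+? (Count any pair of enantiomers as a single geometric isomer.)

4

An octahedron has six vertices in three trans pairs; every non-trans pair is cis.
Each bipy is bidentate and must span two cis positions.
Working through the distinct placements yields 4 geometric isomers: CO cis (3 arrangements, 2 chiral); CO trans.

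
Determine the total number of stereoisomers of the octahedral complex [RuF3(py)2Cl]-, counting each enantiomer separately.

There are 3 geometric isomers: F mer, py trans; F fac, py cis; F mer, py cis.
Each arrangement has an internal mirror plane or centre of symmetry, so none is chiral.

3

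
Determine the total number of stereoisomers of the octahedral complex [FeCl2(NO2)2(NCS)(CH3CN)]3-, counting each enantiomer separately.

In an octahedral complex each vertex has one trans partner and four cis neighbours.
There are 6 geometric isomers: Cl cis, NO2 trans; Cl cis, NO2 cis (3 arrangements, 2 chiral); Cl trans, NO2 trans; Cl trans, NO2 cis.
Of these, 2 lack any improper symmetry element and so occur as enantiomeric pairs, giving 6 + 2 = 8 stereoisomers in total.

8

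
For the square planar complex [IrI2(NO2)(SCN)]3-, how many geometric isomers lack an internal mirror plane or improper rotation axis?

0

In a square planar complex each vertex has one trans partner and two cis neighbours.
Working through the distinct placements yields 2 geometric isomers: I cis; I trans.
Each arrangement has an internal mirror plane or centre of symmetry, so none is chiral.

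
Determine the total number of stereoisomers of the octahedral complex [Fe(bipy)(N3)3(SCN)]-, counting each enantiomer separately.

2

The six octahedral sites form three mutually perpendicular trans pairs.
Each bipy is bidentate and must span two cis positions.
Systematic placement gives 2 geometric isomers: N3 mer; N3 fac.
Each arrangement has an internal mirror plane or centre of symmetry, so none is chiral.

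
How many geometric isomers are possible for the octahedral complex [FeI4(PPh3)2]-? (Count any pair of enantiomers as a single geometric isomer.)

2

Systematic placement gives 2 geometric isomers: PPh3 trans; PPh3 cis.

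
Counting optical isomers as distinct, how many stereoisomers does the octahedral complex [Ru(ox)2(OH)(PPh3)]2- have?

3

In an octahedral complex each vertex has one trans partner and four cis neighbours.
Each ox is bidentate and must span two cis positions.
The distinct arrangements are (2 in all): OH and PPh3 mutually trans; OH and PPh3 mutually cis (chiral).
One of these lacks any improper symmetry element and so occurs as an enantiomeric pair, giving 2 + 1 = 3 stereoisomers in total.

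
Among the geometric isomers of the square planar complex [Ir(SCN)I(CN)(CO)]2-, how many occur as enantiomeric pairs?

0

A square has two trans pairs of vertices; adjacent vertices are cis.
Systematic placement gives 3 geometric isomers: (CN/I trans, CO/SCN trans); (CN/SCN trans, CO/I trans); (CN/CO trans, I/SCN trans).
Each arrangement has an internal mirror plane or centre of symmetry, so none is chiral.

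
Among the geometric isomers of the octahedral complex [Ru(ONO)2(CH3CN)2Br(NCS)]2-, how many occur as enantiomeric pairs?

2

An octahedron has six vertices in three trans pairs; every non-trans pair is cis.
Systematic placement gives 6 geometric isomers: ONO trans, CH3CN cis; ONO cis, CH3CN cis (3 arrangements, 2 chiral); ONO trans, CH3CN trans; ONO cis, CH3CN trans.
Of these, 2 lack any improper symmetry element and so occur as enantiomeric pairs, giving 6 + 2 = 8 stereoisomers in total.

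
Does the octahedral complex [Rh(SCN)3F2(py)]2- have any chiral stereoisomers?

no

In an octahedral complex each vertex has one trans partner and four cis neighbours.
There are 3 geometric isomers: SCN mer, F trans; SCN fac, F cis; SCN mer, F cis.
Each arrangement has an internal mirror plane or centre of symmetry, so none is chiral.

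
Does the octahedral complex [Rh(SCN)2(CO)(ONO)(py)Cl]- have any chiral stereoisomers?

yes

Placing the ligands in turn and identifying arrangements related by rotation or reflection leaves 9 distinct geometric isomers.
Of these, 6 lack any improper symmetry element and so occur as enantiomeric pairs, giving 9 + 6 = 15 stereoisomers in total.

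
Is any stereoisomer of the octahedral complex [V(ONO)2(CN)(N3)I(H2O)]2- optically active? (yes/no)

yes

In an octahedral complex each vertex has one trans partner and four cis neighbours.
Placing the ligands in turn and identifying arrangements related by rotation or reflection leaves 9 distinct geometric isomers.
Of these, 6 lack any improper symmetry element and so occur as enantiomeric pairs, giving 9 + 6 = 15 stereoisomers in total.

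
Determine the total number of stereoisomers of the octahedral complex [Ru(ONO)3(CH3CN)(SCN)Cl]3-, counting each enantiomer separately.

5

In an octahedral complex each vertex has one trans partner and four cis neighbours.
Working through the distinct placements yields 4 geometric isomers: ONO mer (3 arrangements); ONO fac (chiral).
One of these lacks any improper symmetry element and so occurs as an enantiomeric pair, giving 4 + 1 = 5 stereoisomers in total.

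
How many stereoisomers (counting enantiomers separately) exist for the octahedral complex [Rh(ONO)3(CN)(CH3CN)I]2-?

The distinct arrangements are (4 in all): ONO mer (3 arrangements); ONO fac (chiral).
One of these lacks any improper symmetry element and so occurs as an enantiomeric pair, giving 4 + 1 = 5 stereoisomers in total.

5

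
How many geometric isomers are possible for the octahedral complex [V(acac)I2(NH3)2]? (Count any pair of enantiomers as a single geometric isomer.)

The six octahedral sites form three mutually perpendicular trans pairs.
Each acac is bidentate and must span two cis positions.
The distinct arrangements are (3 in all): I trans, NH3 cis; I cis, NH3 cis (chiral); I cis, NH3 trans.

3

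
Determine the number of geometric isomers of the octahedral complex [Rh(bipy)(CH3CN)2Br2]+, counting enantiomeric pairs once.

3

Each bipy is bidentate and must span two cis positions.
There are 3 geometric isomers: CH3CN cis, Br trans; CH3CN cis, Br cis (chiral); CH3CN trans, Br cis.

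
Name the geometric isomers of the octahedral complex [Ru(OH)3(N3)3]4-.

In an octahedral complex each vertex has one trans partner and four cis neighbours.
The distinct arrangements are (2 in all): OH mer; OH fac.

fac and mer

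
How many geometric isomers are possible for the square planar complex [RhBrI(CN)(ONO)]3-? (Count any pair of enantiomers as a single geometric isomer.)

3

In a square planar complex each vertex has one trans partner and two cis neighbours.
There are 3 geometric isomers: (Br/I trans, CN/ONO trans); (Br/ONO trans, CN/I trans); (Br/CN trans, I/ONO trans).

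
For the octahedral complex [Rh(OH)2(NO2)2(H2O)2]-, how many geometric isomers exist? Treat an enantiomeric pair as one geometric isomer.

5

In an octahedral complex each vertex has one trans partner and four cis neighbours.
Working through the distinct placements yields 5 geometric isomers: OH trans, NO2 trans, H2O trans; OH cis, NO2 cis, H2O trans; OH trans, NO2 cis, H2O cis; OH cis, NO2 cis, H2O cis (chiral); OH cis, NO2 trans, H2O cis.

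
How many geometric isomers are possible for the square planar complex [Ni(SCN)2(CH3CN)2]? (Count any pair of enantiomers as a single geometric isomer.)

In a square planar complex each vertex has one trans partner and two cis neighbours.
Systematic placement gives 2 geometric isomers: SCN cis; SCN trans.

2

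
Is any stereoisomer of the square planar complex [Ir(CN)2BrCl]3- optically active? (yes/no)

The distinct arrangements are (2 in all): CN cis; CN trans.
Each arrangement has an internal mirror plane or centre of symmetry, so none is chiral.

no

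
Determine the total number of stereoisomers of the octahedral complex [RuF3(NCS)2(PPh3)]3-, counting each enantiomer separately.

3

An octahedron has six vertices in three trans pairs; every non-trans pair is cis.
There are 3 geometric isomers: F mer, NCS cis; F mer, NCS trans; F fac, NCS cis.
Each arrangement has an internal mirror plane or centre of symmetry, so none is chiral.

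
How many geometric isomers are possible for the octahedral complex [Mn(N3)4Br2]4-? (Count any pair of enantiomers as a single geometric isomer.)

Working through the distinct placements yields 2 geometric isomers: Br trans; Br cis.

2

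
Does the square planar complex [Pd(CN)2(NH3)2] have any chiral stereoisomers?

no

In a square planar complex each vertex has one trans partner and two cis neighbours.
There are 2 geometric isomers: CN cis; CN trans.
Each arrangement has an internal mirror plane or centre of symmetry, so none is chiral.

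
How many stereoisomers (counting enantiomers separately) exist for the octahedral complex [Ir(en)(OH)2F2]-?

4

The six octahedral sites form three mutually perpendicular trans pairs.
Each en is bidentate and must span two cis positions.
The distinct arrangements are (3 in all): OH cis, F trans; OH cis, F cis (chiral); OH trans, F cis.
One of these lacks any improper symmetry element and so occurs as an enantiomeric pair, giving 3 + 1 = 4 stereoisomers in total.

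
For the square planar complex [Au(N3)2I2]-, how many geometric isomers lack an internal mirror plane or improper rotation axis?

A square has two trans pairs of vertices; adjacent vertices are cis.
There are 2 geometric isomers: N3 cis; N3 trans.
Each arrangement has an internal mirror plane or centre of symmetry, so none is chiral.

0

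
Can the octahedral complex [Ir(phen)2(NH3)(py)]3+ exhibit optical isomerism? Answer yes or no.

Each phen is bidentate and must span two cis positions.
There are 2 geometric isomers: NH3 and py mutually cis (chiral); NH3 and py mutually trans.
One of these lacks any improper symmetry element and so occurs as an enantiomeric pair, giving 2 + 1 = 3 stereoisomers in total.

yes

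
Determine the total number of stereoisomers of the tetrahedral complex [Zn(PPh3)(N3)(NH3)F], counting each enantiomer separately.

All four vertices of a tetrahedron are equivalent and mutually adjacent, so cis/trans isomerism cannot arise.
Only one geometric arrangement is possible; it has no improper symmetry element, so it exists as a pair of enantiomers (2 stereoisomers).

2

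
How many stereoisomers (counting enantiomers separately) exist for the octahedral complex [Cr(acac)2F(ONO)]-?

3

In an octahedral complex each vertex has one trans partner and four cis neighbours.
Each acac is bidentate and must span two cis positions.
Working through the distinct placements yields 2 geometric isomers: F and ONO mutually trans; F and ONO mutually cis (chiral).
One of these lacks any improper symmetry element and so occurs as an enantiomeric pair, giving 2 + 1 = 3 stereoisomers in total.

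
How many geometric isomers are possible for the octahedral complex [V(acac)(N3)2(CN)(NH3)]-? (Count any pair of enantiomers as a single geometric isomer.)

4

An octahedron has six vertices in three trans pairs; every non-trans pair is cis.
Each acac is bidentate and must span two cis positions.
The distinct arrangements are (4 in all): N3 cis (3 arrangements, 2 chiral); N3 trans.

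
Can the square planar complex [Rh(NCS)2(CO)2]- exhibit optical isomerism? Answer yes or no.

In a square planar complex each vertex has one trans partner and two cis neighbours.
The distinct arrangements are (2 in all): NCS cis; NCS trans.
Each arrangement has an internal mirror plane or centre of symmetry, so none is chiral.

no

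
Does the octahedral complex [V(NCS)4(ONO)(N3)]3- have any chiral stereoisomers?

Systematic placement gives 2 geometric isomers: ONO and N3 mutually cis; ONO and N3 mutually trans.
Each arrangement has an internal mirror plane or centre of symmetry, so none is chiral.

no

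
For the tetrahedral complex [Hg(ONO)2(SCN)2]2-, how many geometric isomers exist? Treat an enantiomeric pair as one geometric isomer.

In a tetrahedral complex all four positions are equivalent and every pair of ligands is adjacent — there is no cis/trans distinction.
Only one geometric arrangement is possible.

1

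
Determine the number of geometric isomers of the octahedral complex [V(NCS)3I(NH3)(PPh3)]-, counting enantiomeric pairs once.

The six octahedral sites form three mutually perpendicular trans pairs.
The distinct arrangements are (4 in all): NCS mer (3 arrangements); NCS fac (chiral).

4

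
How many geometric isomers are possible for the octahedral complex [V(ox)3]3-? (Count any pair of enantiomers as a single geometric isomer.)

1

Each ox is bidentate and must span two cis positions.
Only one geometric arrangement is possible; it has no improper symmetry element, so it exists as a pair of enantiomers (2 stereoisomers).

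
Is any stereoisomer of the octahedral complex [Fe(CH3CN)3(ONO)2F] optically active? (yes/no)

no

An octahedron has six vertices in three trans pairs; every non-trans pair is cis.
There are 3 geometric isomers: CH3CN mer, ONO trans; CH3CN mer, ONO cis; CH3CN fac, ONO cis.
Each arrangement has an internal mirror plane or centre of symmetry, so none is chiral.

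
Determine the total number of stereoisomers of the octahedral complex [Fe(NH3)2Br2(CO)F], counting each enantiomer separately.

The six octahedral sites form three mutually perpendicular trans pairs.
The distinct arrangements are (6 in all): NH3 trans, Br trans; NH3 cis, Br trans; NH3 trans, Br cis; NH3 cis, Br cis (3 arrangements, 2 chiral).
Of these, 2 lack any improper symmetry element and so occur as enantiomeric pairs, giving 6 + 2 = 8 stereoisomers in total.

8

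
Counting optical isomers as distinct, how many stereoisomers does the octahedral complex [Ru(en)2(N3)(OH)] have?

Each en is bidentate and must span two cis positions.
The distinct arrangements are (2 in all): N3 and OH mutually trans; N3 and OH mutually cis (chiral).
One of these lacks any improper symmetry element and so occurs as an enantiomeric pair, giving 2 + 1 = 3 stereoisomers in total.

3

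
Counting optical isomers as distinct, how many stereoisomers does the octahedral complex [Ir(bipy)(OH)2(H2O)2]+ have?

An octahedron has six vertices in three trans pairs; every non-trans pair is cis.
Each bipy is bidentate and must span two cis positions.
Systematic placement gives 3 geometric isomers: OH cis, H2O trans; OH cis, H2O cis (chiral); OH trans, H2O cis.
One of these lacks any improper symmetry element and so occurs as an enantiomeric pair, giving 3 + 1 = 4 stereoisomers in total.

4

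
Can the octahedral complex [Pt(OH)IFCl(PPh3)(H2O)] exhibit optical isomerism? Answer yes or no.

An octahedron has six vertices in three trans pairs; every non-trans pair is cis.
Placing the ligands in turn and identifying arrangements related by rotation or reflection leaves 15 distinct geometric isomers.
Of these, 15 lack any improper symmetry element and so occur as enantiomeric pairs, giving 15 + 15 = 30 stereoisomers in total.

yes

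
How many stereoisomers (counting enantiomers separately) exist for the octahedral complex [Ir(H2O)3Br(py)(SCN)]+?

5

In an octahedral complex each vertex has one trans partner and four cis neighbours.
There are 4 geometric isomers: H2O mer (3 arrangements); H2O fac (chiral).
One of these lacks any improper symmetry element and so occurs as an enantiomeric pair, giving 4 + 1 = 5 stereoisomers in total.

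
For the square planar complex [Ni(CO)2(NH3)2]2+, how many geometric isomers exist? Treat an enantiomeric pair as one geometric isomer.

2

There are 2 geometric isomers: CO cis; CO trans.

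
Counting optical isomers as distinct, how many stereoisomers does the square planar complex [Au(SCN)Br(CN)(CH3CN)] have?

A square has two trans pairs of vertices; adjacent vertices are cis.
The distinct arrangements are (3 in all): (Br/CN trans, CH3CN/SCN trans); (Br/SCN trans, CH3CN/CN trans); (Br/CH3CN trans, CN/SCN trans).
Each arrangement has an internal mirror plane or centre of symmetry, so none is chiral.

3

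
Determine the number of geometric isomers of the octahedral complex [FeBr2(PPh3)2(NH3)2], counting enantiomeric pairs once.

There are 5 geometric isomers: Br trans, PPh3 trans, NH3 trans; Br trans, PPh3 cis, NH3 cis; Br cis, PPh3 trans, NH3 cis; Br cis, PPh3 cis, NH3 cis (chiral); Br cis, PPh3 cis, NH3 trans.

5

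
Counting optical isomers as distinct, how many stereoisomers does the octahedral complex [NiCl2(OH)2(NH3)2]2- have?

6

An octahedron has six vertices in three trans pairs; every non-trans pair is cis.
The distinct arrangements are (5 in all): Cl trans, OH trans, NH3 trans; Cl trans, OH cis, NH3 cis; Cl cis, OH trans, NH3 cis; Cl cis, OH cis, NH3 cis (chiral); Cl cis, OH cis, NH3 trans.
One of these lacks any improper symmetry element and so occurs as an enantiomeric pair, giving 5 + 1 = 6 stereoisomers in total.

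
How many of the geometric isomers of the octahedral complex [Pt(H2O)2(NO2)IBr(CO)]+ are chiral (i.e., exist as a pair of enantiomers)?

In an octahedral complex each vertex has one trans partner and four cis neighbours.
Exhaustive case analysis gives 9 geometric isomers.
Of these, 6 lack any improper symmetry element and so occur as enantiomeric pairs, giving 9 + 6 = 15 stereoisomers in total.

6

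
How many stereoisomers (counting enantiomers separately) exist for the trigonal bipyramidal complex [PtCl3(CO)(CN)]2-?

Systematic placement gives 4 geometric isomers: CO axial, CN axial; CO equatorial, CN axial; CO axial, CN equatorial; CO equatorial, CN equatorial.
Each arrangement has an internal mirror plane or centre of symmetry, so none is chiral.

4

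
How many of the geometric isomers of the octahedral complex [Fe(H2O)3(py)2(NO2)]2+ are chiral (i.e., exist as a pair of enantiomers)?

The six octahedral sites form three mutually perpendicular trans pairs.
Working through the distinct placements yields 3 geometric isomers: H2O mer, py trans; H2O mer, py cis; H2O fac, py cis.
Each arrangement has an internal mirror plane or centre of symmetry, so none is chiral.

0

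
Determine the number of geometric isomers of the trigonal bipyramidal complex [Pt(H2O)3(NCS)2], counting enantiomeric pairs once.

3

A trigonal bipyramid has two axial and three equatorial sites, which are chemically inequivalent.
There are 3 geometric isomers: NCS both equatorial; NCS one axial, one equatorial; NCS both axial.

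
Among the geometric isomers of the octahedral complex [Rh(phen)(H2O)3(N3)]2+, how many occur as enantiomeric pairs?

In an octahedral complex each vertex has one trans partner and four cis neighbours.
Each phen is bidentate and must span two cis positions.
Working through the distinct placements yields 2 geometric isomers: H2O mer; H2O fac.
Each arrangement has an internal mirror plane or centre of symmetry, so none is chiral.

0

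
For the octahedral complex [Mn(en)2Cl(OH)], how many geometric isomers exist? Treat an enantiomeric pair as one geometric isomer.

2

Each en is bidentate and must span two cis positions.
Systematic placement gives 2 geometric isomers: Cl and OH mutually trans; Cl and OH mutually cis (chiral).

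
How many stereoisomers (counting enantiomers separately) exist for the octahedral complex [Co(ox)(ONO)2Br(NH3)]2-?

6

The six octahedral sites form three mutually perpendicular trans pairs.
Each ox is bidentate and must span two cis positions.
Working through the distinct placements yields 4 geometric isomers: ONO cis (3 arrangements, 2 chiral); ONO trans.
Of these, 2 lack any improper symmetry element and so occur as enantiomeric pairs, giving 4 + 2 = 6 stereoisomers in total.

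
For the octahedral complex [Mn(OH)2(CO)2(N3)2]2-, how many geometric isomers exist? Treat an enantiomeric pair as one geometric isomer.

5

The six octahedral sites form three mutually perpendicular trans pairs.
Systematic placement gives 5 geometric isomers: OH trans, CO trans, N3 trans; OH cis, CO trans, N3 cis; OH trans, CO cis, N3 cis; OH cis, CO cis, N3 cis (chiral); OH cis, CO cis, N3 trans.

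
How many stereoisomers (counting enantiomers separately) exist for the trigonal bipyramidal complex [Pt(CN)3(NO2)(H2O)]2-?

4

In a trigonal bipyramid the two axial positions differ from the three equatorial ones.
The distinct arrangements are (4 in all): NO2 equatorial, H2O equatorial; NO2 equatorial, H2O axial; NO2 axial, H2O equatorial; NO2 axial, H2O axial.
Each arrangement has an internal mirror plane or centre of symmetry, so none is chiral.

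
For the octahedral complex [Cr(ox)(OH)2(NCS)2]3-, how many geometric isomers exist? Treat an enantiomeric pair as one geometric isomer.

3

Each ox is bidentate and must span two cis positions.
Working through the distinct placements yields 3 geometric isomers: OH cis, NCS trans; OH cis, NCS cis (chiral); OH trans, NCS cis.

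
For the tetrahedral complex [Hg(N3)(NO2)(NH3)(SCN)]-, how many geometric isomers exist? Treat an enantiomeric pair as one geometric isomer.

Only one geometric arrangement is possible; it has no improper symmetry element, so it exists as a pair of enantiomers (2 stereoisomers).

1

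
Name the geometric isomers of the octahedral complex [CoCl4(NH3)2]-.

In an octahedral complex each vertex has one trans partner and four cis neighbours.
Systematic placement gives 2 geometric isomers: NH3 trans; NH3 cis.

cis and trans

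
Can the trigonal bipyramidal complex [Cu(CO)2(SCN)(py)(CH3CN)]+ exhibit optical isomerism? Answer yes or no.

In a trigonal bipyramid the two axial positions differ from the three equatorial ones.
Placing the ligands in turn and identifying arrangements related by rotation or reflection leaves 7 distinct geometric isomers.
Of these, 3 lack any improper symmetry element and so occur as enantiomeric pairs, giving 7 + 3 = 10 stereoisomers in total.

yes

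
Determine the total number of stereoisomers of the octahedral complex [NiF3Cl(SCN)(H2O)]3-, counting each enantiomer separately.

In an octahedral complex each vertex has one trans partner and four cis neighbours.
Working through the distinct placements yields 4 geometric isomers: F mer (3 arrangements); F fac (chiral).
One of these lacks any improper symmetry element and so occurs as an enantiomeric pair, giving 4 + 1 = 5 stereoisomers in total.

5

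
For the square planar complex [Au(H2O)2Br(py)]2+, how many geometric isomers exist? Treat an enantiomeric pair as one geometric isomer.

There are 2 geometric isomers: H2O cis; H2O trans.

2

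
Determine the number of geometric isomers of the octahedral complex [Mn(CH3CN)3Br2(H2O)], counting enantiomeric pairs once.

3

In an octahedral complex each vertex has one trans partner and four cis neighbours.
There are 3 geometric isomers: CH3CN mer, Br trans; CH3CN fac, Br cis; CH3CN mer, Br cis.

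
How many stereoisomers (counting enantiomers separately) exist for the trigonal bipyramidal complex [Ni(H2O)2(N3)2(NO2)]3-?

A trigonal bipyramid has two axial and three equatorial sites, which are chemically inequivalent.
Systematic enumeration (placing each ligand type in turn and discarding arrangements equivalent by rotation or reflection) gives 5 geometric isomers.
One of these lacks any improper symmetry element and so occurs as an enantiomeric pair, giving 5 + 1 = 6 stereoisomers in total.

6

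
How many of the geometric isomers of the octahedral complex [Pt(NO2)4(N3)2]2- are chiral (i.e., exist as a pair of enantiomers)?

0

The six octahedral sites form three mutually perpendicular trans pairs.
Working through the distinct placements yields 2 geometric isomers: N3 trans; N3 cis.
Each arrangement has an internal mirror plane or centre of symmetry, so none is chiral.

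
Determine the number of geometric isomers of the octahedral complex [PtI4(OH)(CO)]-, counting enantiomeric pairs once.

2

In an octahedral complex each vertex has one trans partner and four cis neighbours.
Working through the distinct placements yields 2 geometric isomers: OH and CO mutually cis; OH and CO mutually trans.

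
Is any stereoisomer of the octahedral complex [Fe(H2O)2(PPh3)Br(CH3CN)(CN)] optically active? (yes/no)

yes

Systematic enumeration (placing each ligand type in turn and discarding arrangements equivalent by rotation or reflection) gives 9 geometric isomers.
Of these, 6 lack any improper symmetry element and so occur as enantiomeric pairs, giving 9 + 6 = 15 stereoisomers in total.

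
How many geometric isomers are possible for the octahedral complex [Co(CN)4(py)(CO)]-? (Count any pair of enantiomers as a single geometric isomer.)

2

Systematic placement gives 2 geometric isomers: py and CO mutually trans; py and CO mutually cis.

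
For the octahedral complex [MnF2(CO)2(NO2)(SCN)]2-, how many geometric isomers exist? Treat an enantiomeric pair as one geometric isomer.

An octahedron has six vertices in three trans pairs; every non-trans pair is cis.
The distinct arrangements are (6 in all): F trans, CO trans; F cis, CO trans; F cis, CO cis (3 arrangements, 2 chiral); F trans, CO cis.

6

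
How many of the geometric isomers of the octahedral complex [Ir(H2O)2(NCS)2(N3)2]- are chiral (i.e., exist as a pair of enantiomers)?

1

There are 5 geometric isomers: H2O trans, NCS trans, N3 trans; H2O trans, NCS cis, N3 cis; H2O cis, NCS trans, N3 cis; H2O cis, NCS cis, N3 cis (chiral); H2O cis, NCS cis, N3 trans.
One of these lacks any improper symmetry element and so occurs as an enantiomeric pair, giving 5 + 1 = 6 stereoisomers in total.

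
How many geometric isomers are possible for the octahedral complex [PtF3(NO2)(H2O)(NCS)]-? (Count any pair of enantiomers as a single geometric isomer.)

4

In an octahedral complex each vertex has one trans partner and four cis neighbours.
The distinct arrangements are (4 in all): F mer (3 arrangements); F fac (chiral).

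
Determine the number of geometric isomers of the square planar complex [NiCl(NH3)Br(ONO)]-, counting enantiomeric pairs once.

Systematic placement gives 3 geometric isomers: (Br/NH3 trans, Cl/ONO trans); (Br/ONO trans, Cl/NH3 trans); (Br/Cl trans, NH3/ONO trans).

3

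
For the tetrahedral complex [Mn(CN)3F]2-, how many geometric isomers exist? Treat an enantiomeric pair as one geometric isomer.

1

In a tetrahedral complex all four positions are equivalent and every pair of ligands is adjacent — there is no cis/trans distinction.
Only one geometric arrangement is possible.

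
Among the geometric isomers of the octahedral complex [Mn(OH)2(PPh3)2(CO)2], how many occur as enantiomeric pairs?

1

In an octahedral complex each vertex has one trans partner and four cis neighbours.
The distinct arrangements are (5 in all): OH trans, PPh3 trans, CO trans; OH cis, PPh3 cis, CO trans; OH cis, PPh3 trans, CO cis; OH cis, PPh3 cis, CO cis (chiral); OH trans, PPh3 cis, CO cis.
One of these lacks any improper symmetry element and so occurs as an enantiomeric pair, giving 5 + 1 = 6 stereoisomers in total.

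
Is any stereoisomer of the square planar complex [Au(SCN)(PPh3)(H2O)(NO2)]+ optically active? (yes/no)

A square has two trans pairs of vertices; adjacent vertices are cis.
Systematic placement gives 3 geometric isomers: (H2O/PPh3 trans, NO2/SCN trans); (H2O/SCN trans, NO2/PPh3 trans); (H2O/NO2 trans, PPh3/SCN trans).
Each arrangement has an internal mirror plane or centre of symmetry, so none is chiral.

no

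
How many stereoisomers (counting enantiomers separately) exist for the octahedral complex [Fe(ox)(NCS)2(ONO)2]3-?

4

In an octahedral complex each vertex has one trans partner and four cis neighbours.
Each ox is bidentate and must span two cis positions.
The distinct arrangements are (3 in all): NCS trans, ONO cis; NCS cis, ONO cis (chiral); NCS cis, ONO trans.
One of these lacks any improper symmetry element and so occurs as an enantiomeric pair, giving 3 + 1 = 4 stereoisomers in total.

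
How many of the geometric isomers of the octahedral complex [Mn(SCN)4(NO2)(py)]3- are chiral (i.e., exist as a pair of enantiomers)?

0

The six octahedral sites form three mutually perpendicular trans pairs.
Working through the distinct placements yields 2 geometric isomers: NO2 and py mutually cis; NO2 and py mutually trans.
Each arrangement has an internal mirror plane or centre of symmetry, so none is chiral.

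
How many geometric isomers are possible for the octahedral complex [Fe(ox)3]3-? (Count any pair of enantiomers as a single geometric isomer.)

1

Each ox is bidentate and must span two cis positions.
Only one geometric arrangement is possible; it has no improper symmetry element, so it exists as a pair of enantiomers (2 stereoisomers).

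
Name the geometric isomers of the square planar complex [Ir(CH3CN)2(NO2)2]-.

A square has two trans pairs of vertices; adjacent vertices are cis.
Systematic placement gives 2 geometric isomers: CH3CN cis; CH3CN trans.

cis and trans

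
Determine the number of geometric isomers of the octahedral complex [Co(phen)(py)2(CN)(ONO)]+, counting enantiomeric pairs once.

An octahedron has six vertices in three trans pairs; every non-trans pair is cis.
Each phen is bidentate and must span two cis positions.
The distinct arrangements are (4 in all): py cis (3 arrangements, 2 chiral); py trans.

4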